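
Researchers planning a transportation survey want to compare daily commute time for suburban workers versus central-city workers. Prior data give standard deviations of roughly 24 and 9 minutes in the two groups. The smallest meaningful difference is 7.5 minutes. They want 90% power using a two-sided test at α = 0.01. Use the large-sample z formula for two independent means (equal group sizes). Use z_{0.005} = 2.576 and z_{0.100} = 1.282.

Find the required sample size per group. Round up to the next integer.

n = (z_{α/2} + z_β)² · (σ₁² + σ₂²) / δ²
  = (2.576 + 1.282)² · (24² + 9² = 657) / 7.5²
  = 14.8842 · 657 / 56.25
  = 173.85
Round up → n = 174 per group.

n = 174 per group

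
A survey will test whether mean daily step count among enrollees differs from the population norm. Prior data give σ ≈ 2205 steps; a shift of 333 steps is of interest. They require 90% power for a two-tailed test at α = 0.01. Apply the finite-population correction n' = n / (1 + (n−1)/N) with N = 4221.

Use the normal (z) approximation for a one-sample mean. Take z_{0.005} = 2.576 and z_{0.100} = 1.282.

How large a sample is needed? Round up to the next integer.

n = (z_{α/2} + z_β)² · σ² / δ²
  = (2.576 + 1.282)² · 2205² / 333²
  = 14.8842 · 4862025 / 110889
  = 652.61
Finite-population correction (N = 4221): 652.61 / (1 + (652.61 − 1)/4221) = 565.34.
Round up → n = 566.

n = 566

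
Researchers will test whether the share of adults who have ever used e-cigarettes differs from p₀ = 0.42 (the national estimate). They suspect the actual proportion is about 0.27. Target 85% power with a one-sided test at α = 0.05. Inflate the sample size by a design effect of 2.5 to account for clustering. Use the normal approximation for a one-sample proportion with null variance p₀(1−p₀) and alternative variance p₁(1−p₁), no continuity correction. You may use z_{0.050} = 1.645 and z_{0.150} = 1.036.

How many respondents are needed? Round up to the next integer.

n = [z_α·√(p₀q₀) + z_β·√(p₁q₁)]² / (p₁ − p₀)²
  = [1.645·√(0.42·0.58) + 1.036·√(0.27·0.73)]² / (-0.15)²
  = [1.645·0.4936 + 1.036·0.4440]² / 0.0225
  = [1.2718]² / 0.0225
  = 71.89
Design effect: 2.5 × 71.89 = 179.73.
Round up → n = 180.

n = 180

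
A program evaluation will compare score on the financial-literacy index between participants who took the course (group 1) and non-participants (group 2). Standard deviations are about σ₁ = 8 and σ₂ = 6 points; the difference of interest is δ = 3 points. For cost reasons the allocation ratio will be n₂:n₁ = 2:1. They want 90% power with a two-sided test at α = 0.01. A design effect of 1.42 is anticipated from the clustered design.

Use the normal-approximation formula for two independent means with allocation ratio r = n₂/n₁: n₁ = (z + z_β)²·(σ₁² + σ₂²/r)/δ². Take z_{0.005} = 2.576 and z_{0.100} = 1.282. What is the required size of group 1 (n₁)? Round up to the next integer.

n₁ = (z_{α/2} + z_β)² · (σ₁² + σ₂²/r) / δ²
   = (2.576 + 1.282)² · (8² + 6²/2) / 3²
   = 14.8842 · (64 + 18) / 9
   = 14.8842 · 82 / 9
   = 135.61
Design effect: 1.42 × 135.61 = 192.57.
Round up → n₁ = 193; n₂ = r·n₁ = 2 × 193 = 386.

n₁ = 193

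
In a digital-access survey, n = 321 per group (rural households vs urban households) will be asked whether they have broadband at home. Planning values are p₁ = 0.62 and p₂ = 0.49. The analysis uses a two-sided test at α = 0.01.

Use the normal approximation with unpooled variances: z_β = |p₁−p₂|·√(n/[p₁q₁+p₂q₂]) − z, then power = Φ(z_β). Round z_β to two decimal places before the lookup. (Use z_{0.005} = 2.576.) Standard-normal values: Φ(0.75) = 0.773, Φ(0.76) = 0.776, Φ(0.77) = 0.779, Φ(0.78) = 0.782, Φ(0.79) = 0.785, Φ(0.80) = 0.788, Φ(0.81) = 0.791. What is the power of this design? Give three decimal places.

Power ≈ 0.779

z_β = |p₁−p₂|·√(n/[p₁q₁+p₂q₂]) − z_{α/2}
    = 0.13 · √(321/0.4855) − 2.576
    = 0.13 · 25.7133 − 2.576
    = 3.3427 − 2.576 = 0.7667 → 0.77
Power = Φ(0.77) = 0.779.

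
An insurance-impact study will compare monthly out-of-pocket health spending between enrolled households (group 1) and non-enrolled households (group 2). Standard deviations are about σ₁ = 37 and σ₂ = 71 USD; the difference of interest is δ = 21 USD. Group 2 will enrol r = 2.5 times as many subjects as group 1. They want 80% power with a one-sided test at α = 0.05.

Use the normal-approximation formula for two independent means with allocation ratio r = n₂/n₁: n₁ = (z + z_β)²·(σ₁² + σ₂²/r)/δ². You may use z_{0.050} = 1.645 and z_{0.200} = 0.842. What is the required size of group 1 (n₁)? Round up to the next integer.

n₁ = 48

n₁ = (z_α + z_β)² · (σ₁² + σ₂²/r) / δ²
   = (1.645 + 0.842)² · (37² + 71²/2.5) / 21²
   = 6.1852 · (1369 + 2016.4) / 441
   = 6.1852 · 3385.4 / 441
   = 47.48
Round up → n₁ = 48; n₂ = r·n₁ = 2.5 × 48 = 120.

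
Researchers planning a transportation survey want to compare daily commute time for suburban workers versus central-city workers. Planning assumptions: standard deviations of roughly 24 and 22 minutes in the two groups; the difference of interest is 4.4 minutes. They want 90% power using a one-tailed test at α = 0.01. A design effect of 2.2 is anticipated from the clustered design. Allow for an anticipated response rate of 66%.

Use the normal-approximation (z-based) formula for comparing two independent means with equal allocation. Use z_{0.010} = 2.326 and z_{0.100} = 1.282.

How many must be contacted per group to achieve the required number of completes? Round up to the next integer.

n = (z_α + z_β)² · (σ₁² + σ₂²) / δ²
  = (2.326 + 1.282)² · (24² + 22² = 1060) / 4.4²
  = 13.0177 · 1060 / 19.36
  = 712.74
Design effect: 2.2 × 712.74 = 1568.04.
Adjust for 66% response: 1568.04 / 0.66 = 2375.81.
Round up → n = 2376 per group.

n = 2376 per group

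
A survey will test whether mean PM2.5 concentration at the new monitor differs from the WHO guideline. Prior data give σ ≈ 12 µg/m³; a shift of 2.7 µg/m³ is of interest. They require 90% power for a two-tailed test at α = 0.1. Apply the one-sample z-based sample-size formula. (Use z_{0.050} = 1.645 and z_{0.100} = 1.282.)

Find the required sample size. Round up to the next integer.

n = (z_{α/2} + z_β)² · σ² / δ²
  = (1.645 + 1.282)² · 12² / 2.7²
  = 8.5673 · 144 / 7.29
  = 169.23
Round up → n = 170.

n = 170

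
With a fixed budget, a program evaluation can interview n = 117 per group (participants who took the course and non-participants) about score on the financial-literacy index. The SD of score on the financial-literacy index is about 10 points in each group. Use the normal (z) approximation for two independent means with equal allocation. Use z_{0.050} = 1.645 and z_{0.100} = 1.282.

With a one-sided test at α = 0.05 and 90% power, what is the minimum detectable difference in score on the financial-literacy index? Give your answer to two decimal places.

δ = (z_α + z_β) · √((σ₁²+σ₂²)/n)
  = (1.645 + 1.282) · √(200/117)
  = 2.927 · √1.7094
  = 2.927 · 1.3074
  = 3.8269

Minimum detectable difference ≈ 3.83 points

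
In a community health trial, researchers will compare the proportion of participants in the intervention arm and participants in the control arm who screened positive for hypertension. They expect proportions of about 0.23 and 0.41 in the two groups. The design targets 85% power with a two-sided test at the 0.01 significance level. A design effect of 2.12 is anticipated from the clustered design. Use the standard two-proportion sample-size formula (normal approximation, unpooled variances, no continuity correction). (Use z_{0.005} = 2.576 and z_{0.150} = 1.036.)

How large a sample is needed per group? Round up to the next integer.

n = 358 per group

n = (z_{α/2} + z_β)² · [p₁(1−p₁) + p₂(1−p₂)] / (p₁ − p₂)²
  = (2.576 + 1.036)² · (0.23·0.77 + 0.41·0.59) / (-0.18)²
  = (3.612)² · (0.1771 + 0.2419) / 0.0324
  = 13.0465 · 0.4190 / 0.0324
  = 168.72
Design effect: 2.12 × 168.72 = 357.68.
Round up → n = 358 per group.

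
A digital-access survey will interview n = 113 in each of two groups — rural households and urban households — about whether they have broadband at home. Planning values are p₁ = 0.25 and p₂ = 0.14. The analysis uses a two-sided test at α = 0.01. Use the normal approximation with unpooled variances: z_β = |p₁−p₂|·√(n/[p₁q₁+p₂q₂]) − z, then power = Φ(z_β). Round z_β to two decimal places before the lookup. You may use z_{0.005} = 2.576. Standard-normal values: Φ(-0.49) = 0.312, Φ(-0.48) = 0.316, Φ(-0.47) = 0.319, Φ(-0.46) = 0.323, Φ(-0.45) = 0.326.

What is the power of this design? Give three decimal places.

z_β = |p₁−p₂|·√(n/[p₁q₁+p₂q₂]) − z_{α/2}
    = 0.11 · √(113/0.3079) − 2.576
    = 0.11 · 19.1573 − 2.576
    = 2.1073 − 2.576 = -0.4687 → -0.47
Power = Φ(-0.47) = 0.319.

Power ≈ 0.319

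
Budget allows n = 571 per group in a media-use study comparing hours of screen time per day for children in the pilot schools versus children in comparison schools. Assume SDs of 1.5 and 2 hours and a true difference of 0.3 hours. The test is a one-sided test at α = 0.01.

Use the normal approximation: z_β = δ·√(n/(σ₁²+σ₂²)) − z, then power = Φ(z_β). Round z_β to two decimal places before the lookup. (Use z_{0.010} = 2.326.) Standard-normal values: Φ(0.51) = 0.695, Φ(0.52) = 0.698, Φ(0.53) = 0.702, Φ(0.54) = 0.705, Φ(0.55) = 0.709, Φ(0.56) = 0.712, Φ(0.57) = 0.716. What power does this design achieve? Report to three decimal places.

z_β = δ·√(n/(σ₁²+σ₂²)) − z_α
    = 0.3 · √(571/6.25) − 2.326
    = 0.3 · 9.55824 − 2.326
    = 2.8675 − 2.326 = 0.5415 → 0.54
Power = Φ(0.54) = 0.705.

Power ≈ 0.705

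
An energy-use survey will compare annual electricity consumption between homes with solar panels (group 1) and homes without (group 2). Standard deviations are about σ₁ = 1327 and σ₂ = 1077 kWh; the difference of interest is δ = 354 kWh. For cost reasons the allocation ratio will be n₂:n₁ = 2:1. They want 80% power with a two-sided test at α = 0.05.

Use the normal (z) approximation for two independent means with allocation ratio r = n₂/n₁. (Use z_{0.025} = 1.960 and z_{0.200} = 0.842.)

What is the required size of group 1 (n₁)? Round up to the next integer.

n₁ = 147

n₁ = (z_{α/2} + z_β)² · (σ₁² + σ₂²/r) / δ²
   = (1.960 + 0.842)² · (1327² + 1077²/2) / 354²
   = 7.8512 · (1760929 + 579964.5) / 125316
   = 7.8512 · 2340893.5 / 125316
   = 146.66
Round up → n₁ = 147; n₂ = r·n₁ = 2 × 147 = 294.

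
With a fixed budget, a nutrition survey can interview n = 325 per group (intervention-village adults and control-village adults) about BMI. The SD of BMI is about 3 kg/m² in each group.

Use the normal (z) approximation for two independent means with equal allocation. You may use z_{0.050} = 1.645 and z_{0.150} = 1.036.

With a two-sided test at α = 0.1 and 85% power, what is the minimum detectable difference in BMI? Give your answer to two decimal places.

Minimum detectable difference ≈ 0.63 kg/m²

δ = (z_{α/2} + z_β) · √((σ₁²+σ₂²)/n)
  = (1.645 + 1.036) · √(18/325)
  = 2.681 · √0.05538
  = 2.681 · 0.2353
  = 0.6309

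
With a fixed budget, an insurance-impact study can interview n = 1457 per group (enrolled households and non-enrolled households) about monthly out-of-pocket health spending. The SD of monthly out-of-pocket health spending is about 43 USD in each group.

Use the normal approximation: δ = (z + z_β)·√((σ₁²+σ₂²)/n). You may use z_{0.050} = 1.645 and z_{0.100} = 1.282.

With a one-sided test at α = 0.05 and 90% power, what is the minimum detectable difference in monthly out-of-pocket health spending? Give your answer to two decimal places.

δ = (z_α + z_β) · √((σ₁²+σ₂²)/n)
  = (1.645 + 1.282) · √(3698/1457)
  = 2.927 · √2.5381
  = 2.927 · 1.5931
  = 4.6631

Minimum detectable difference ≈ 4.66 USD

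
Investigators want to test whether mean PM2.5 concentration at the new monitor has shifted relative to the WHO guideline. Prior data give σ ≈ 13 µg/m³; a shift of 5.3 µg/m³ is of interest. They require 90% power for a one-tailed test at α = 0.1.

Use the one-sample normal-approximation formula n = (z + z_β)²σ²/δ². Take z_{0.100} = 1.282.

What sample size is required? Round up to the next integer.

n = (z_α + z_β)² · σ² / δ²
  = (1.282 + 1.282)² · 13² / 5.3²
  = 6.5741 · 169 / 28.09
  = 39.55
Round up → n = 40.

n = 40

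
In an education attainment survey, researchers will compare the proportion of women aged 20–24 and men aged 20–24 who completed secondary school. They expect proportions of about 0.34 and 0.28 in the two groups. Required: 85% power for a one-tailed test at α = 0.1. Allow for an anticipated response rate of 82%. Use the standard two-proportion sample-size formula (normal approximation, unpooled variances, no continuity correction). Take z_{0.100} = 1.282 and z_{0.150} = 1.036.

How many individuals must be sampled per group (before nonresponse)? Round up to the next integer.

n = 776 per group

n = (z_α + z_β)² · [p₁(1−p₁) + p₂(1−p₂)] / (p₁ − p₂)²
  = (1.282 + 1.036)² · (0.34·0.66 + 0.28·0.72) / (0.06)²
  = (2.318)² · (0.2244 + 0.2016) / 0.0036
  = 5.3731 · 0.4260 / 0.0036
  = 635.82
Adjust for 82% response: 635.82 / 0.82 = 775.39.
Round up → n = 776 per group.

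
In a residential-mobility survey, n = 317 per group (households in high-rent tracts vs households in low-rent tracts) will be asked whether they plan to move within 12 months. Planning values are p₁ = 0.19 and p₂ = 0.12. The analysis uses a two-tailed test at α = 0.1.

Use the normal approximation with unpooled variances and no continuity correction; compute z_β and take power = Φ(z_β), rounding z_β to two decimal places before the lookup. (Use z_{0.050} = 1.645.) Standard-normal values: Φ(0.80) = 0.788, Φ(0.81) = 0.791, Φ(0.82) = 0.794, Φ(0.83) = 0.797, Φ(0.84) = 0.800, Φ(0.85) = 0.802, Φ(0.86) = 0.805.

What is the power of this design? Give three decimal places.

z_β = |p₁−p₂|·√(n/[p₁q₁+p₂q₂]) − z_{α/2}
    = 0.07 · √(317/0.2595) − 1.645
    = 0.07 · 34.9511 − 1.645
    = 2.4466 − 1.645 = 0.8016 → 0.80
Power = Φ(0.80) = 0.788.

Power ≈ 0.788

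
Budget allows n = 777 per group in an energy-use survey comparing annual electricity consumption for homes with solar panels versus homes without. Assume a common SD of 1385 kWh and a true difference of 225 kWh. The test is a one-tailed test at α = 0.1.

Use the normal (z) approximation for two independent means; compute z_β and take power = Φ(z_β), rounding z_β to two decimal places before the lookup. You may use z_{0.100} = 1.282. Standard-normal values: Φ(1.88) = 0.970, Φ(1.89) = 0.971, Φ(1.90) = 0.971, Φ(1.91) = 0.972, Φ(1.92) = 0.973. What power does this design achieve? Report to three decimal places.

z_β = δ·√(n/(σ₁²+σ₂²)) − z_α
    = 225 · √(777/3836450) − 1.282
    = 225 · 0.01423 − 1.282
    = 3.2021 − 1.282 = 1.9201 → 1.92
Power = Φ(1.92) = 0.973.

Power ≈ 0.973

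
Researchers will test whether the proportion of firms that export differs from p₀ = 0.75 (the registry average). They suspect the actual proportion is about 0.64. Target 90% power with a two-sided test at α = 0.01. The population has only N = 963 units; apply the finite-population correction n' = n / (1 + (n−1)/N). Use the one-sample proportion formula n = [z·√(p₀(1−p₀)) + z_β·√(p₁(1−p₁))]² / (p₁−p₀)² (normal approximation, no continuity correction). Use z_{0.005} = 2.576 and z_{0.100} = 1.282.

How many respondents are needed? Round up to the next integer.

n = 198

n = [z_{α/2}·√(p₀q₀) + z_β·√(p₁q₁)]² / (p₁ − p₀)²
  = [2.576·√(0.75·0.25) + 1.282·√(0.64·0.36)]² / (-0.11)²
  = [2.576·0.4330 + 1.282·0.4800]² / 0.0121
  = [1.7308]² / 0.0121
  = 247.58
Finite-population correction (N = 963): 247.58 / (1 + (247.58 − 1)/963) = 197.11.
Round up → n = 198.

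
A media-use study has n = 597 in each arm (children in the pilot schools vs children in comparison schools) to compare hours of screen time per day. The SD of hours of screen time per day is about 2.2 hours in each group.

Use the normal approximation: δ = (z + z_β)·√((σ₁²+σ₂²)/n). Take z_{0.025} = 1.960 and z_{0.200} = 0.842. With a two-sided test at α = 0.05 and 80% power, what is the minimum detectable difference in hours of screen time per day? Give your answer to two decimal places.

Minimum detectable difference ≈ 0.36 hours

δ = (z_{α/2} + z_β) · √((σ₁²+σ₂²)/n)
  = (1.960 + 0.842) · √(9.68/597)
  = 2.802 · √0.01621
  = 2.802 · 0.1273
  = 0.3568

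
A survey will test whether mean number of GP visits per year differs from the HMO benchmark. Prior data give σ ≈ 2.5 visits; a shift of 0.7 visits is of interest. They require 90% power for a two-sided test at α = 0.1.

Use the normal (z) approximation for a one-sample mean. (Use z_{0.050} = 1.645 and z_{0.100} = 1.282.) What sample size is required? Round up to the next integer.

n = 110

n = (z_{α/2} + z_β)² · σ² / δ²
  = (1.645 + 1.282)² · 2.5² / 0.7²
  = 8.5673 · 6.25 / 0.49
  = 109.28
Round up → n = 110.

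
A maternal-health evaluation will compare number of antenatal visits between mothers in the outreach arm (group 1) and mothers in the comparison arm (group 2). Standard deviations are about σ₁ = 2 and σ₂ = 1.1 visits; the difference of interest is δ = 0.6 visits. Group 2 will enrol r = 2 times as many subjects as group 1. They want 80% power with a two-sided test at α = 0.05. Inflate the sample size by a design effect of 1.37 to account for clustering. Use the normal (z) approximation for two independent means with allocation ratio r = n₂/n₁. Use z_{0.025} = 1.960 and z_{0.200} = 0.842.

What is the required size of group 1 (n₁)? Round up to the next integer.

n₁ = (z_{α/2} + z_β)² · (σ₁² + σ₂²/r) / δ²
   = (1.960 + 0.842)² · (2² + 1.1²/2) / 0.6²
   = 7.8512 · (4 + 0.605) / 0.36
   = 7.8512 · 4.605 / 0.36
   = 100.43
Design effect: 1.37 × 100.43 = 137.59.
Round up → n₁ = 138; n₂ = r·n₁ = 2 × 138 = 276.

n₁ = 138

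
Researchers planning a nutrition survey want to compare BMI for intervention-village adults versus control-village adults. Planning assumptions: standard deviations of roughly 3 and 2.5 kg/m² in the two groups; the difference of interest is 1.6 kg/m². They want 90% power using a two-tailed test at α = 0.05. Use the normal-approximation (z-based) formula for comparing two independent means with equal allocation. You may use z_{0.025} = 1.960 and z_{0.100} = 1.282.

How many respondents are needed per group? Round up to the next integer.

n = 63 per group

n = (z_{α/2} + z_β)² · (σ₁² + σ₂²) / δ²
  = (1.960 + 1.282)² · (3² + 2.5² = 15.25) / 1.6²
  = 10.5106 · 15.25 / 2.56
  = 62.61
Round up → n = 63 per group.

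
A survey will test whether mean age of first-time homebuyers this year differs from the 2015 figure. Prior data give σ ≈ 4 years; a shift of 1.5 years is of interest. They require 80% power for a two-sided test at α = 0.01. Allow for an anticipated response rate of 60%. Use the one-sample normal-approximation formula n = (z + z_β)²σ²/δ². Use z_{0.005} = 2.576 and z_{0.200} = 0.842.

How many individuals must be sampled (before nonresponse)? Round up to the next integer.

n = 139

n = (z_{α/2} + z_β)² · σ² / δ²
  = (2.576 + 0.842)² · 4² / 1.5²
  = 11.6827 · 16 / 2.25
  = 83.08
Adjust for 60% response: 83.08 / 0.60 = 138.46.
Round up → n = 139.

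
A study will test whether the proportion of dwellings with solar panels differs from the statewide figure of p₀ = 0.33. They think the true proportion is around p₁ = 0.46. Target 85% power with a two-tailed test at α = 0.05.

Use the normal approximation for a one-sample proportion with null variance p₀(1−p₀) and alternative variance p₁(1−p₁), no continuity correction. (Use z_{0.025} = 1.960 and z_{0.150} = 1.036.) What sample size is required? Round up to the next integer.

n = [z_{α/2}·√(p₀q₀) + z_β·√(p₁q₁)]² / (p₁ − p₀)²
  = [1.960·√(0.33·0.67) + 1.036·√(0.46·0.54)]² / (0.13)²
  = [1.960·0.4702 + 1.036·0.4984]² / 0.0169
  = [1.4380]² / 0.0169
  = 122.35
Round up → n = 123.

n = 123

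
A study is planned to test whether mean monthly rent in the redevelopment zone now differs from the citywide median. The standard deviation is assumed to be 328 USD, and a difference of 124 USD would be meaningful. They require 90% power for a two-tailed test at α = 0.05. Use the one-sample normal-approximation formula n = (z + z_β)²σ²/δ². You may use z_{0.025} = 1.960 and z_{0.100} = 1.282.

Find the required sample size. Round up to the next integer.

n = 74

n = (z_{α/2} + z_β)² · σ² / δ²
  = (1.960 + 1.282)² · 328² / 124²
  = 10.5106 · 107584 / 15376
  = 73.54
Round up → n = 74.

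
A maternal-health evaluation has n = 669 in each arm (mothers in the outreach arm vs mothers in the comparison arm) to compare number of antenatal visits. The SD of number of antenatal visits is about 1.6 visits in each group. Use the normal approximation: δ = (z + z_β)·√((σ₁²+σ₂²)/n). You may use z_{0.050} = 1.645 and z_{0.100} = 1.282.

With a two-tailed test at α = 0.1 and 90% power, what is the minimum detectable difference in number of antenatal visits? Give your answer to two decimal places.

δ = (z_{α/2} + z_β) · √((σ₁²+σ₂²)/n)
  = (1.645 + 1.282) · √(5.12/669)
  = 2.927 · √0.00765
  = 2.927 · 0.0875
  = 0.2561

Minimum detectable difference ≈ 0.26 visits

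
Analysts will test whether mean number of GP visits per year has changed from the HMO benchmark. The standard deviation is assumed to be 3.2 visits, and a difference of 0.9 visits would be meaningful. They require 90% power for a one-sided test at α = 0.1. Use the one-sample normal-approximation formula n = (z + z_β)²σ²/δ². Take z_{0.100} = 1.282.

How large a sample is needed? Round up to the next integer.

n = (z_α + z_β)² · σ² / δ²
  = (1.282 + 1.282)² · 3.2² / 0.9²
  = 6.5741 · 10.24 / 0.81
  = 83.11
Round up → n = 84.

n = 84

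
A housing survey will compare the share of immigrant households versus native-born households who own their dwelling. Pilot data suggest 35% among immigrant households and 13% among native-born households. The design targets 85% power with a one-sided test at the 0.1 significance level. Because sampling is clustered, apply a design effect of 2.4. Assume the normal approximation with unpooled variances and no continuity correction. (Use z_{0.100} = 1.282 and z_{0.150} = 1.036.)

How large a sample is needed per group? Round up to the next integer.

n = 91 per group

n = (z_α + z_β)² · [p₁(1−p₁) + p₂(1−p₂)] / (p₁ − p₂)²
  = (1.282 + 1.036)² · (0.35·0.65 + 0.13·0.87) / (0.22)²
  = (2.318)² · (0.2275 + 0.1131) / 0.0484
  = 5.3731 · 0.3406 / 0.0484
  = 37.81
Design effect: 2.4 × 37.81 = 90.75.
Round up → n = 91 per group.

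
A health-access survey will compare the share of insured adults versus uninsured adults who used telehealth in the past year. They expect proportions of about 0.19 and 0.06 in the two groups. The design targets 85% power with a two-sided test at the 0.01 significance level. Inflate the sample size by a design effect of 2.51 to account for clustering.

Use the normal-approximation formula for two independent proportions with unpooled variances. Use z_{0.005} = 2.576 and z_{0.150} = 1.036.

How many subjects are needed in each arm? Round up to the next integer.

n = (z_{α/2} + z_β)² · [p₁(1−p₁) + p₂(1−p₂)] / (p₁ − p₂)²
  = (2.576 + 1.036)² · (0.19·0.81 + 0.06·0.94) / (0.13)²
  = (3.612)² · (0.1539 + 0.0564) / 0.0169
  = 13.0465 · 0.2103 / 0.0169
  = 162.35
Design effect: 2.51 × 162.35 = 407.49.
Round up → n = 408 per group.

n = 408 per group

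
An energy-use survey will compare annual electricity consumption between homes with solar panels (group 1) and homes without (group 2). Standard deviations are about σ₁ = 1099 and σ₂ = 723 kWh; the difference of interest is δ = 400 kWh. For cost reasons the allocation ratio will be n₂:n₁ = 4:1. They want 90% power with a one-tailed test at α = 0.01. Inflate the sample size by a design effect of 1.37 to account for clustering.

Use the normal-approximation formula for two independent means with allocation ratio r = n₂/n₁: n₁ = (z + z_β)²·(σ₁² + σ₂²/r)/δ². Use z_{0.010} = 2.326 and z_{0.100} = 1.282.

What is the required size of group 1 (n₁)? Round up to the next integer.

n₁ = 150

n₁ = (z_α + z_β)² · (σ₁² + σ₂²/r) / δ²
   = (2.326 + 1.282)² · (1099² + 723²/4) / 400²
   = 13.0177 · (1207801 + 130682.2) / 160000
   = 13.0177 · 1338483.2 / 160000
   = 108.90
Design effect: 1.37 × 108.90 = 149.19.
Round up → n₁ = 150; n₂ = r·n₁ = 4 × 150 = 600.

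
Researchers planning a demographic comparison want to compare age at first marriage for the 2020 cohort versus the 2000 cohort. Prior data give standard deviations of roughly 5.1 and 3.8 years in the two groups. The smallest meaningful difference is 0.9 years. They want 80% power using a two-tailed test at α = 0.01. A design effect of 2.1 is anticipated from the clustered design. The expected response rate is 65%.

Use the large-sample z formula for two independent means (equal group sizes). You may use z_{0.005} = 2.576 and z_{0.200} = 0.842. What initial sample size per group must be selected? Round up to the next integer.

n = 1885 per group

n = (z_{α/2} + z_β)² · (σ₁² + σ₂²) / δ²
  = (2.576 + 0.842)² · (5.1² + 3.8² = 40.45) / 0.9²
  = 11.6827 · 40.45 / 0.81
  = 583.42
Design effect: 2.1 × 583.42 = 1225.17.
Adjust for 65% response: 1225.17 / 0.65 = 1884.88.
Round up → n = 1885 per group.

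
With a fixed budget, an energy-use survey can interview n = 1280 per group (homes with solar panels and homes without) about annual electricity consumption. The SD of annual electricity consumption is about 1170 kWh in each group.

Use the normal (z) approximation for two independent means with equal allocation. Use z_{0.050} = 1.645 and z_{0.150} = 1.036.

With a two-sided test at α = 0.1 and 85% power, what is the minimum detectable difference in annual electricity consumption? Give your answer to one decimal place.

δ = (z_{α/2} + z_β) · √((σ₁²+σ₂²)/n)
  = (1.645 + 1.036) · √(2737800/1280)
  = 2.681 · √2138.9
  = 2.681 · 46.2483
  = 123.9917

Minimum detectable difference ≈ 124.0 kWh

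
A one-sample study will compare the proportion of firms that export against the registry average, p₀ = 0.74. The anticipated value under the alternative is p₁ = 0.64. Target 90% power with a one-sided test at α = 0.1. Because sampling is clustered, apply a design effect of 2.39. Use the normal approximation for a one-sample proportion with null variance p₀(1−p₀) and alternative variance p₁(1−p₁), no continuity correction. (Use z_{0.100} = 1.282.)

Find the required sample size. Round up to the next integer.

n = [z_α·√(p₀q₀) + z_β·√(p₁q₁)]² / (p₁ − p₀)²
  = [1.282·√(0.74·0.26) + 1.282·√(0.64·0.36)]² / (-0.10)²
  = [1.282·0.4386 + 1.282·0.4800]² / 0.0100
  = [1.1777]² / 0.0100
  = 138.70
Design effect: 2.39 × 138.70 = 331.48.
Round up → n = 332.

n = 332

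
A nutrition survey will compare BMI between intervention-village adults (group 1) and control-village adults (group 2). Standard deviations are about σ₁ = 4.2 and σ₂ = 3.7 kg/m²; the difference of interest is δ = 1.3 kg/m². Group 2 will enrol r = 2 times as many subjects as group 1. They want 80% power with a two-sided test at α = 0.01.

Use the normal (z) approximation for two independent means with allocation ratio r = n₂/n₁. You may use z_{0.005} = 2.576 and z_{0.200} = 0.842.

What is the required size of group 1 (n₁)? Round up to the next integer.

n₁ = 170

n₁ = (z_{α/2} + z_β)² · (σ₁² + σ₂²/r) / δ²
   = (2.576 + 0.842)² · (4.2² + 3.7²/2) / 1.3²
   = 11.6827 · (17.64 + 6.845) / 1.69
   = 11.6827 · 24.485 / 1.69
   = 169.26
Round up → n₁ = 170; n₂ = r·n₁ = 2 × 170 = 340.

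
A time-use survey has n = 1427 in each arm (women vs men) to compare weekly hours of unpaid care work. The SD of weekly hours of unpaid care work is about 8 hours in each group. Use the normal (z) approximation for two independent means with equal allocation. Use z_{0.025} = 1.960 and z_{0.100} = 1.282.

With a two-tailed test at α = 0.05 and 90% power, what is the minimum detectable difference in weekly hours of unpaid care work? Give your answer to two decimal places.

δ = (z_{α/2} + z_β) · √((σ₁²+σ₂²)/n)
  = (1.960 + 1.282) · √(128/1427)
  = 3.242 · √0.0897
  = 3.242 · 0.2995
  = 0.9710

Minimum detectable difference ≈ 0.97 hours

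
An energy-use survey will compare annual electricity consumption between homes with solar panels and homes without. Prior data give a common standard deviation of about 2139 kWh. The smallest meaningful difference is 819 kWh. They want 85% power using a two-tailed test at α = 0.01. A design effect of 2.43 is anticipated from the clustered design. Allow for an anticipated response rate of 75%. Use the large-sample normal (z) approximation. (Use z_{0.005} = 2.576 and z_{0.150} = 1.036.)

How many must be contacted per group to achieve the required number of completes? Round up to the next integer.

n = (z_{α/2} + z_β)² · (σ₁² + σ₂²) / δ²
  = (2.576 + 1.036)² · (2·2139² = 9150642) / 819²
  = 13.0465 · 9150642 / 670761
  = 177.98
Design effect: 2.43 × 177.98 = 432.50.
Adjust for 75% response: 432.50 / 0.75 = 576.67.
Round up → n = 577 per group.

n = 577 per group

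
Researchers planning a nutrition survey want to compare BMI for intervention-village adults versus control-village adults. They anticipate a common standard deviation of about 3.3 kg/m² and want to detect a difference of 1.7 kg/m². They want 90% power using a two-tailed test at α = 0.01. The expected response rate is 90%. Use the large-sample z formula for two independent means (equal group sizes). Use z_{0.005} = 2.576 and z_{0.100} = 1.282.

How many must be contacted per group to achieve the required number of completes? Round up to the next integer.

n = 125 per group

n = (z_{α/2} + z_β)² · (σ₁² + σ₂²) / δ²
  = (2.576 + 1.282)² · (2·3.3² = 21.78) / 1.7²
  = 14.8842 · 21.78 / 2.89
  = 112.17
Adjust for 90% response: 112.17 / 0.90 = 124.64.
Round up → n = 125 per group.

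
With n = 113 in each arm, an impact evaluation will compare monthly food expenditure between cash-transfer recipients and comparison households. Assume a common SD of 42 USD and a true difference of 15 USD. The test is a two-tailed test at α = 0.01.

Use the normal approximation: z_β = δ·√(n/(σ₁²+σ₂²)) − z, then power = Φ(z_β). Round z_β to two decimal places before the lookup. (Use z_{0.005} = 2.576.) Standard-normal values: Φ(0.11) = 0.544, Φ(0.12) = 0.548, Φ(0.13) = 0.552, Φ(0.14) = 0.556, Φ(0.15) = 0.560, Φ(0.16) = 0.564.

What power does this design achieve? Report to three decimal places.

z_β = δ·√(n/(σ₁²+σ₂²)) − z_{α/2}
    = 15 · √(113/3528) − 2.576
    = 15 · 0.17897 − 2.576
    = 2.6845 − 2.576 = 0.1085 → 0.11
Power = Φ(0.11) = 0.544.

Power ≈ 0.544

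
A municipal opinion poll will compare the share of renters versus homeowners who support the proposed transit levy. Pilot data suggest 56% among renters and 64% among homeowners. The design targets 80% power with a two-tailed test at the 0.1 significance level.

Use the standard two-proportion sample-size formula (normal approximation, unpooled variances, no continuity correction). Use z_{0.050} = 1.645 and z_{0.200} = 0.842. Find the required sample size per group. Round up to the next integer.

n = (z_{α/2} + z_β)² · [p₁(1−p₁) + p₂(1−p₂)] / (p₁ − p₂)²
  = (1.645 + 0.842)² · (0.56·0.44 + 0.64·0.36) / (-0.08)²
  = (2.487)² · (0.2464 + 0.2304) / 0.0064
  = 6.1852 · 0.4768 / 0.0064
  = 460.80
Round up → n = 461 per group.

n = 461 per group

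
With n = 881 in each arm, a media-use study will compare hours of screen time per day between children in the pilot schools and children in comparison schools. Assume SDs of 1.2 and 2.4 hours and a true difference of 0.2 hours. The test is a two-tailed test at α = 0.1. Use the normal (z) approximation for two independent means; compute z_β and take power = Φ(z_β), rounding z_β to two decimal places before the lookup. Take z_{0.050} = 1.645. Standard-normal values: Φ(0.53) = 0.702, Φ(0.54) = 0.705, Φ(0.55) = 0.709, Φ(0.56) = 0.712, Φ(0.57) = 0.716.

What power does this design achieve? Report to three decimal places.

Power ≈ 0.716

z_β = δ·√(n/(σ₁²+σ₂²)) − z_{α/2}
    = 0.2 · √(881/7.2) − 1.645
    = 0.2 · 11.06170 − 1.645
    = 2.2123 − 1.645 = 0.5673 → 0.57
Power = Φ(0.57) = 0.716.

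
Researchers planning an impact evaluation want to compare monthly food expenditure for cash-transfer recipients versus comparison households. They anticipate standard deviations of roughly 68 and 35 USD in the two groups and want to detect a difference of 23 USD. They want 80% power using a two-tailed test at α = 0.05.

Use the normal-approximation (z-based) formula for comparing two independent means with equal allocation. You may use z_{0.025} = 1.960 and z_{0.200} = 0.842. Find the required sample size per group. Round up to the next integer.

n = 87 per group

n = (z_{α/2} + z_β)² · (σ₁² + σ₂²) / δ²
  = (1.960 + 0.842)² · (68² + 35² = 5849) / 23²
  = 7.8512 · 5849 / 529
  = 86.81
Round up → n = 87 per group.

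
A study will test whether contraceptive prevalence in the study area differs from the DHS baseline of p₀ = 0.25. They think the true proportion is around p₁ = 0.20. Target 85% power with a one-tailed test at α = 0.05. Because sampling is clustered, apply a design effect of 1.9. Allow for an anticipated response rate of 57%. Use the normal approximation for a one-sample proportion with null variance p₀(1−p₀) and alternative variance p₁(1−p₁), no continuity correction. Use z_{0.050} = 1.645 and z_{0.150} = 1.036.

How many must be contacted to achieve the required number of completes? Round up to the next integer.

n = 1693

n = [z_α·√(p₀q₀) + z_β·√(p₁q₁)]² / (p₁ − p₀)²
  = [1.645·√(0.25·0.75) + 1.036·√(0.20·0.80)]² / (-0.05)²
  = [1.645·0.4330 + 1.036·0.4000]² / 0.0025
  = [1.1267]² / 0.0025
  = 507.79
Design effect: 1.9 × 507.79 = 964.79.
Adjust for 57% response: 964.79 / 0.57 = 1692.62.
Round up → n = 1693.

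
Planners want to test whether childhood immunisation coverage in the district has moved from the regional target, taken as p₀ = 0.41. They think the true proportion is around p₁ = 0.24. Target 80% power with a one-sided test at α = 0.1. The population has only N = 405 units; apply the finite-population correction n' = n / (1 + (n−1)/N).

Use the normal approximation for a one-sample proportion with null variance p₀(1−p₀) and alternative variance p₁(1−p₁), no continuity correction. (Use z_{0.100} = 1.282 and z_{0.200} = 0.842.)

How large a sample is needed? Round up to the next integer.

n = 32

n = [z_α·√(p₀q₀) + z_β·√(p₁q₁)]² / (p₁ − p₀)²
  = [1.282·√(0.41·0.59) + 0.842·√(0.24·0.76)]² / (-0.17)²
  = [1.282·0.4918 + 0.842·0.4271]² / 0.0289
  = [0.9901]² / 0.0289
  = 33.92
Finite-population correction (N = 405): 33.92 / (1 + (33.92 − 1)/405) = 31.37.
Round up → n = 32.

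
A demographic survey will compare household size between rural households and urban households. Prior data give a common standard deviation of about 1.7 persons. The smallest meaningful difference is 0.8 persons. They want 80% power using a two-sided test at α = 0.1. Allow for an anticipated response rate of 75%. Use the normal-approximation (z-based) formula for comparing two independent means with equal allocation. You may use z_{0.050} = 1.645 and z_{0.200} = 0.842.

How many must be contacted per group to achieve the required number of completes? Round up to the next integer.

n = (z_{α/2} + z_β)² · (σ₁² + σ₂²) / δ²
  = (1.645 + 0.842)² · (2·1.7² = 5.78) / 0.8²
  = 6.1852 · 5.78 / 0.64
  = 55.86
Adjust for 75% response: 55.86 / 0.75 = 74.48.
Round up → n = 75 per group.

n = 75 per group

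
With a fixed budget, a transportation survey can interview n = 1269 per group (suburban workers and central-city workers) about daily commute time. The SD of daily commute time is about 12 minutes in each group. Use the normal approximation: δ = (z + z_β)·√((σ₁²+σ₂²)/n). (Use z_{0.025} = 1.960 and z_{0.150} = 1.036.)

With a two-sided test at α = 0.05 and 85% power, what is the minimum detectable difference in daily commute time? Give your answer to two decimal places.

δ = (z_{α/2} + z_β) · √((σ₁²+σ₂²)/n)
  = (1.960 + 1.036) · √(288/1269)
  = 2.996 · √0.22695
  = 2.996 · 0.4764
  = 1.4273

Minimum detectable difference ≈ 1.43 minutes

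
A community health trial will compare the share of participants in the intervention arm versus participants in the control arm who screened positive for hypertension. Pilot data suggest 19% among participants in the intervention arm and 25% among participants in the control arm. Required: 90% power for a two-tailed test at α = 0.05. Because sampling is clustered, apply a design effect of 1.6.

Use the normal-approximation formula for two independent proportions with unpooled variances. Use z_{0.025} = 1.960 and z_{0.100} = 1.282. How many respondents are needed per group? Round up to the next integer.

n = 1595 per group

n = (z_{α/2} + z_β)² · [p₁(1−p₁) + p₂(1−p₂)] / (p₁ − p₂)²
  = (1.960 + 1.282)² · (0.19·0.81 + 0.25·0.75) / (-0.06)²
  = (3.242)² · (0.1539 + 0.1875) / 0.0036
  = 10.5106 · 0.3414 / 0.0036
  = 996.75
Design effect: 1.6 × 996.75 = 1594.80.
Round up → n = 1595 per group.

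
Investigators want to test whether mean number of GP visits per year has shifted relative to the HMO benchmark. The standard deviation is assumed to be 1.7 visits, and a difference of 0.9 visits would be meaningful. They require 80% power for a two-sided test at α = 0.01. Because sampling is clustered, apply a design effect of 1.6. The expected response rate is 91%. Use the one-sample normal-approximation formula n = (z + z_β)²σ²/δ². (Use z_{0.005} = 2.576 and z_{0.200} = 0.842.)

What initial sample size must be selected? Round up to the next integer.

n = (z_{α/2} + z_β)² · σ² / δ²
  = (2.576 + 0.842)² · 1.7² / 0.9²
  = 11.6827 · 2.89 / 0.81
  = 41.68
Design effect: 1.6 × 41.68 = 66.69.
Adjust for 91% response: 66.69 / 0.91 = 73.29.
Round up → n = 74.

n = 74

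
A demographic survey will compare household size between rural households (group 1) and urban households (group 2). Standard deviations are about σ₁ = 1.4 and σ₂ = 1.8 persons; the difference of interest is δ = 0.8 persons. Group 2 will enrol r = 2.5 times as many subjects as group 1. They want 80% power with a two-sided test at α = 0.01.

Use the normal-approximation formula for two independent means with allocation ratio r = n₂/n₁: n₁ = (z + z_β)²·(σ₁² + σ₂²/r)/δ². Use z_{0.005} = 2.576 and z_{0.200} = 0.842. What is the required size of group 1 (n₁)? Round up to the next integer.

n₁ = 60

n₁ = (z_{α/2} + z_β)² · (σ₁² + σ₂²/r) / δ²
   = (2.576 + 0.842)² · (1.4² + 1.8²/2.5) / 0.8²
   = 11.6827 · (1.96 + 1.296) / 0.64
   = 11.6827 · 3.256 / 0.64
   = 59.44
Round up → n₁ = 60; n₂ = r·n₁ = 2.5 × 60 = 150.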